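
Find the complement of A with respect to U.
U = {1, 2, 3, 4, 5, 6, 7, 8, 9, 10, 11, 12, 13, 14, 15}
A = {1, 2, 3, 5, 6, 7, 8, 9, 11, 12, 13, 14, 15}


Universal set U = {1, 2, 3, 4, 5, 6, 7, 8, 9, 10, 11, 12, 13, 14, 15}
Set A = {1, 2, 3, 5, 6, 7, 8, 9, 11, 12, 13, 14, 15}
A' = U \ A = elements in U but not in A
Checking each element of U:
1 (in A, exclude), 2 (in A, exclude), 3 (in A, exclude), 4 (not in A, include), 5 (in A, exclude), 6 (in A, exclude), 7 (in A, exclude), 8 (in A, exclude), 9 (in A, exclude), 10 (not in A, include), 11 (in A, exclude), 12 (in A, exclude), 13 (in A, exclude), 14 (in A, exclude), 15 (in A, exclude)
A' = {4, 10}

{4, 10}


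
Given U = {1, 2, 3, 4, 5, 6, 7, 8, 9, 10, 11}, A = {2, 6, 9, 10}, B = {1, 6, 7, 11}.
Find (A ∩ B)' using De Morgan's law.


U = {1, 2, 3, 4, 5, 6, 7, 8, 9, 10, 11}
A = {2, 6, 9, 10}, B = {1, 6, 7, 11}
A ∩ B = {6}
(A ∩ B)' = U \ (A ∩ B) = {1, 2, 3, 4, 5, 7, 8, 9, 10, 11}
Verification via A' ∪ B': A' = {1, 3, 4, 5, 7, 8, 11}, B' = {2, 3, 4, 5, 8, 9, 10}
A' ∪ B' = {1, 2, 3, 4, 5, 7, 8, 9, 10, 11} ✓

{1, 2, 3, 4, 5, 7, 8, 9, 10, 11}


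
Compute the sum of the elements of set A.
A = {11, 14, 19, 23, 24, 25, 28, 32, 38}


Set A = {11, 14, 19, 23, 24, 25, 28, 32, 38}
Sum = 11 + 14 + 19 + 23 + 24 + 25 + 28 + 32 + 38 = 214

214


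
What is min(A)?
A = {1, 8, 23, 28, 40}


Set A = {1, 8, 23, 28, 40}
Elements in ascending order: 1, 8, 23, 28, 40
The smallest element is 1.

1


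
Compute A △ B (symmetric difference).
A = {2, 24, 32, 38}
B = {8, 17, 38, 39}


Set A = {2, 24, 32, 38}
Set B = {8, 17, 38, 39}
A △ B = (A \ B) ∪ (B \ A)
Elements in A but not B: {2, 24, 32}
Elements in B but not A: {8, 17, 39}
A △ B = {2, 8, 17, 24, 32, 39}

{2, 8, 17, 24, 32, 39}


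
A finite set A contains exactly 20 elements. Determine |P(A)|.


The set has 20 elements.
The power set contains all possible subsets.
|P(A)| = 2^|A| = 2^20 = 1048576

1048576


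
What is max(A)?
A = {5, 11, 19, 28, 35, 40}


Set A = {5, 11, 19, 28, 35, 40}
Elements in ascending order: 5, 11, 19, 28, 35, 40
The largest element is 40.

40


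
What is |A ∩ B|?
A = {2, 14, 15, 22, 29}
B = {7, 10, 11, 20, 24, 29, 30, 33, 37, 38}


Set A = {2, 14, 15, 22, 29}
Set B = {7, 10, 11, 20, 24, 29, 30, 33, 37, 38}
A ∩ B = {29}
|A ∩ B| = 1

1


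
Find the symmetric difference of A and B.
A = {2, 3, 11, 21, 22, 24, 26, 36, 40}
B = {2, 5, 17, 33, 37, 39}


Set A = {2, 3, 11, 21, 22, 24, 26, 36, 40}
Set B = {2, 5, 17, 33, 37, 39}
A △ B = (A \ B) ∪ (B \ A)
Elements in A but not B: {3, 11, 21, 22, 24, 26, 36, 40}
Elements in B but not A: {5, 17, 33, 37, 39}
A △ B = {3, 5, 11, 17, 21, 22, 24, 26, 33, 36, 37, 39, 40}

{3, 5, 11, 17, 21, 22, 24, 26, 33, 36, 37, 39, 40}


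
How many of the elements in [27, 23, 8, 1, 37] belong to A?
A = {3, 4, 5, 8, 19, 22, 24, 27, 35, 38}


Set A = {3, 4, 5, 8, 19, 22, 24, 27, 35, 38}
Candidates: [27, 23, 8, 1, 37]
Check each candidate:
27 ∈ A, 23 ∉ A, 8 ∈ A, 1 ∉ A, 37 ∉ A
Count of candidates in A: 2

2


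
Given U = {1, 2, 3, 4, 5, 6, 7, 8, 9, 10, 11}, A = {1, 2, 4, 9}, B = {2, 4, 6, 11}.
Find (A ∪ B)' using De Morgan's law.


U = {1, 2, 3, 4, 5, 6, 7, 8, 9, 10, 11}
A = {1, 2, 4, 9}, B = {2, 4, 6, 11}
A ∪ B = {1, 2, 4, 6, 9, 11}
(A ∪ B)' = U \ (A ∪ B) = {3, 5, 7, 8, 10}
Verification via A' ∩ B': A' = {3, 5, 6, 7, 8, 10, 11}, B' = {1, 3, 5, 7, 8, 9, 10}
A' ∩ B' = {3, 5, 7, 8, 10} ✓

{3, 5, 7, 8, 10}


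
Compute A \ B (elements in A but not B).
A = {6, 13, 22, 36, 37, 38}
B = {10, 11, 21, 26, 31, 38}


Set A = {6, 13, 22, 36, 37, 38}
Set B = {10, 11, 21, 26, 31, 38}
A \ B includes elements in A that are not in B.
Check each element of A:
6 (not in B, keep), 13 (not in B, keep), 22 (not in B, keep), 36 (not in B, keep), 37 (not in B, keep), 38 (in B, remove)
A \ B = {6, 13, 22, 36, 37}

{6, 13, 22, 36, 37}


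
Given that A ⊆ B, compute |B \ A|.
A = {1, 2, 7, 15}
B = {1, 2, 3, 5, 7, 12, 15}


Set A = {1, 2, 7, 15}, |A| = 4
Set B = {1, 2, 3, 5, 7, 12, 15}, |B| = 7
Since A ⊆ B: B \ A = {3, 5, 12}
|B| - |A| = 7 - 4 = 3

3


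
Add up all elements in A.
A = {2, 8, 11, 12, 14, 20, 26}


Set A = {2, 8, 11, 12, 14, 20, 26}
Sum = 2 + 8 + 11 + 12 + 14 + 20 + 26 = 93

93


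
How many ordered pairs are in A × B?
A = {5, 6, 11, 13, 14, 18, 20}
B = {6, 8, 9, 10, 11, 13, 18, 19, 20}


Set A = {5, 6, 11, 13, 14, 18, 20} has 7 elements.
Set B = {6, 8, 9, 10, 11, 13, 18, 19, 20} has 9 elements.
|A × B| = |A| × |B| = 7 × 9 = 63

63


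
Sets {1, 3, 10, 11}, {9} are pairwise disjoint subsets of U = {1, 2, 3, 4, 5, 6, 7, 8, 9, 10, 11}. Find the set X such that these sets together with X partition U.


U = {1, 2, 3, 4, 5, 6, 7, 8, 9, 10, 11}
Shown blocks: {1, 3, 10, 11}, {9}
A partition's blocks are pairwise disjoint and cover U, so the missing block = U \ (union of shown blocks).
Union of shown blocks: {1, 3, 9, 10, 11}
Missing block = U \ (union) = {2, 4, 5, 6, 7, 8}

{2, 4, 5, 6, 7, 8}


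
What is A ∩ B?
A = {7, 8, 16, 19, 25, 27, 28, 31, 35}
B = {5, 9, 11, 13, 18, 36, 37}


Set A = {7, 8, 16, 19, 25, 27, 28, 31, 35}
Set B = {5, 9, 11, 13, 18, 36, 37}
A ∩ B includes only elements in both sets.
Check each element of A against B:
7 ✗, 8 ✗, 16 ✗, 19 ✗, 25 ✗, 27 ✗, 28 ✗, 31 ✗, 35 ✗
A ∩ B = {}

{}


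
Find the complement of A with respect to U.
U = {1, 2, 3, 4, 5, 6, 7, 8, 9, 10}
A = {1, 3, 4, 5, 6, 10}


Universal set U = {1, 2, 3, 4, 5, 6, 7, 8, 9, 10}
Set A = {1, 3, 4, 5, 6, 10}
A' = U \ A = elements in U but not in A
Checking each element of U:
1 (in A, exclude), 2 (not in A, include), 3 (in A, exclude), 4 (in A, exclude), 5 (in A, exclude), 6 (in A, exclude), 7 (not in A, include), 8 (not in A, include), 9 (not in A, include), 10 (in A, exclude)
A' = {2, 7, 8, 9}

{2, 7, 8, 9}


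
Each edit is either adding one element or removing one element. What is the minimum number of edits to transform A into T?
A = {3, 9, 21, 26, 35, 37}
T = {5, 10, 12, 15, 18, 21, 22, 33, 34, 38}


Set A = {3, 9, 21, 26, 35, 37}
Set T = {5, 10, 12, 15, 18, 21, 22, 33, 34, 38}
Elements to remove from A (in A, not in T): {3, 9, 26, 35, 37} → 5 removals
Elements to add to A (in T, not in A): {5, 10, 12, 15, 18, 22, 33, 34, 38} → 9 additions
Total edits = 5 + 9 = 14

14


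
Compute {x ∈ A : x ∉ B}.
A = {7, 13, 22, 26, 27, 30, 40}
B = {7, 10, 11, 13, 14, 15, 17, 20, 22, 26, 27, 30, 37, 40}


Set A = {7, 13, 22, 26, 27, 30, 40}
Set B = {7, 10, 11, 13, 14, 15, 17, 20, 22, 26, 27, 30, 37, 40}
Check each element of A against B:
7 ∈ B, 13 ∈ B, 22 ∈ B, 26 ∈ B, 27 ∈ B, 30 ∈ B, 40 ∈ B
Elements of A not in B: {}

{}


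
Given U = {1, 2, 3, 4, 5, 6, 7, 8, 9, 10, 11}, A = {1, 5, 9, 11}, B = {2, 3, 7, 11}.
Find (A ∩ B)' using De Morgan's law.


U = {1, 2, 3, 4, 5, 6, 7, 8, 9, 10, 11}
A = {1, 5, 9, 11}, B = {2, 3, 7, 11}
A ∩ B = {11}
(A ∩ B)' = U \ (A ∩ B) = {1, 2, 3, 4, 5, 6, 7, 8, 9, 10}
Verification via A' ∪ B': A' = {2, 3, 4, 6, 7, 8, 10}, B' = {1, 4, 5, 6, 8, 9, 10}
A' ∪ B' = {1, 2, 3, 4, 5, 6, 7, 8, 9, 10} ✓

{1, 2, 3, 4, 5, 6, 7, 8, 9, 10}


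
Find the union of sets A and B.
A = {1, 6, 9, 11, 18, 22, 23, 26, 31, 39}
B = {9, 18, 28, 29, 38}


Set A = {1, 6, 9, 11, 18, 22, 23, 26, 31, 39}
Set B = {9, 18, 28, 29, 38}
A ∪ B includes all elements in either set.
Elements from A: {1, 6, 9, 11, 18, 22, 23, 26, 31, 39}
Elements from B not already included: {28, 29, 38}
A ∪ B = {1, 6, 9, 11, 18, 22, 23, 26, 28, 29, 31, 38, 39}

{1, 6, 9, 11, 18, 22, 23, 26, 28, 29, 31, 38, 39}


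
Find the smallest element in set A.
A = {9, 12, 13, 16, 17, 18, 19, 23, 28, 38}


Set A = {9, 12, 13, 16, 17, 18, 19, 23, 28, 38}
Elements in ascending order: 9, 12, 13, 16, 17, 18, 19, 23, 28, 38
The smallest element is 9.

9


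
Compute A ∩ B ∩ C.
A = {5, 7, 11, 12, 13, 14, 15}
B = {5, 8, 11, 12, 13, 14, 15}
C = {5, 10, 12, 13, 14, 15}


Set A = {5, 7, 11, 12, 13, 14, 15}
Set B = {5, 8, 11, 12, 13, 14, 15}
Set C = {5, 10, 12, 13, 14, 15}
First, A ∩ B = {5, 11, 12, 13, 14, 15}
Then, (A ∩ B) ∩ C = {5, 12, 13, 14, 15}

{5, 12, 13, 14, 15}


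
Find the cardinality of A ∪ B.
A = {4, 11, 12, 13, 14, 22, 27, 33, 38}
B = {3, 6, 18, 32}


Set A = {4, 11, 12, 13, 14, 22, 27, 33, 38}, |A| = 9
Set B = {3, 6, 18, 32}, |B| = 4
A ∩ B = {}, |A ∩ B| = 0
|A ∪ B| = |A| + |B| - |A ∩ B| = 9 + 4 - 0 = 13

13


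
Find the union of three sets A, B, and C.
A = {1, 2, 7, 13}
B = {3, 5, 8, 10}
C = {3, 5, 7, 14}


Set A = {1, 2, 7, 13}
Set B = {3, 5, 8, 10}
Set C = {3, 5, 7, 14}
First, A ∪ B = {1, 2, 3, 5, 7, 8, 10, 13}
Then, (A ∪ B) ∪ C = {1, 2, 3, 5, 7, 8, 10, 13, 14}

{1, 2, 3, 5, 7, 8, 10, 13, 14}


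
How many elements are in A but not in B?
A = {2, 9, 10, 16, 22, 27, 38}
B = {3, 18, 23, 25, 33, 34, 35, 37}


Set A = {2, 9, 10, 16, 22, 27, 38}
Set B = {3, 18, 23, 25, 33, 34, 35, 37}
A \ B = {2, 9, 10, 16, 22, 27, 38}
|A \ B| = 7

7


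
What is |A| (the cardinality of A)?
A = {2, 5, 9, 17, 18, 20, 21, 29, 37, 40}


Set A = {2, 5, 9, 17, 18, 20, 21, 29, 37, 40}
Listing elements: 2, 5, 9, 17, 18, 20, 21, 29, 37, 40
Counting: 10 elements
|A| = 10

10


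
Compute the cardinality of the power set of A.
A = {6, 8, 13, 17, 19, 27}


Set A = {6, 8, 13, 17, 19, 27}
|A| = 6
The power set P(A) contains all subsets of A.
|P(A)| = 2^|A| = 2^6 = 64

64


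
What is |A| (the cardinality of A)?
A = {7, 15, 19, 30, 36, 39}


Set A = {7, 15, 19, 30, 36, 39}
Listing elements: 7, 15, 19, 30, 36, 39
Counting: 6 elements
|A| = 6

6


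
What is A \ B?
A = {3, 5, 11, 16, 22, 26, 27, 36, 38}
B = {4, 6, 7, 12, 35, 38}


Set A = {3, 5, 11, 16, 22, 26, 27, 36, 38}
Set B = {4, 6, 7, 12, 35, 38}
A \ B includes elements in A that are not in B.
Check each element of A:
3 (not in B, keep), 5 (not in B, keep), 11 (not in B, keep), 16 (not in B, keep), 22 (not in B, keep), 26 (not in B, keep), 27 (not in B, keep), 36 (not in B, keep), 38 (in B, remove)
A \ B = {3, 5, 11, 16, 22, 26, 27, 36}

{3, 5, 11, 16, 22, 26, 27, 36}


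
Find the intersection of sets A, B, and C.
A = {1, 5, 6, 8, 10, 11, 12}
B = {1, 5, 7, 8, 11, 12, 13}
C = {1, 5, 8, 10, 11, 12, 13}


Set A = {1, 5, 6, 8, 10, 11, 12}
Set B = {1, 5, 7, 8, 11, 12, 13}
Set C = {1, 5, 8, 10, 11, 12, 13}
First, A ∩ B = {1, 5, 8, 11, 12}
Then, (A ∩ B) ∩ C = {1, 5, 8, 11, 12}

{1, 5, 8, 11, 12}


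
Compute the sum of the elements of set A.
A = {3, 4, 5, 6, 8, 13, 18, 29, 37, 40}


Set A = {3, 4, 5, 6, 8, 13, 18, 29, 37, 40}
Sum = 3 + 4 + 5 + 6 + 8 + 13 + 18 + 29 + 37 + 40 = 163

163


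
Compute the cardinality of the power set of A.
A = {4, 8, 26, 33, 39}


Set A = {4, 8, 26, 33, 39}
|A| = 5
The power set P(A) contains all subsets of A.
|P(A)| = 2^|A| = 2^5 = 32

32


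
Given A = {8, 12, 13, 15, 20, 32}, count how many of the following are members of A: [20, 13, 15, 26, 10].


Set A = {8, 12, 13, 15, 20, 32}
Candidates: [20, 13, 15, 26, 10]
Check each candidate:
20 ∈ A, 13 ∈ A, 15 ∈ A, 26 ∉ A, 10 ∉ A
Count of candidates in A: 3

3


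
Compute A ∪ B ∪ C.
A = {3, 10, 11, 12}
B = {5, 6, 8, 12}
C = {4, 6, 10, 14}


Set A = {3, 10, 11, 12}
Set B = {5, 6, 8, 12}
Set C = {4, 6, 10, 14}
First, A ∪ B = {3, 5, 6, 8, 10, 11, 12}
Then, (A ∪ B) ∪ C = {3, 4, 5, 6, 8, 10, 11, 12, 14}

{3, 4, 5, 6, 8, 10, 11, 12, 14}


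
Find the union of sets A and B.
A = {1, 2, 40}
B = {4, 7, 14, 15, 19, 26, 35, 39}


Set A = {1, 2, 40}
Set B = {4, 7, 14, 15, 19, 26, 35, 39}
A ∪ B includes all elements in either set.
Elements from A: {1, 2, 40}
Elements from B not already included: {4, 7, 14, 15, 19, 26, 35, 39}
A ∪ B = {1, 2, 4, 7, 14, 15, 19, 26, 35, 39, 40}

{1, 2, 4, 7, 14, 15, 19, 26, 35, 39, 40}


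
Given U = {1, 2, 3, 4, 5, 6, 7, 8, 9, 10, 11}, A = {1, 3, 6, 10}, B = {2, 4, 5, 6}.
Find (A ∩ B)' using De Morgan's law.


U = {1, 2, 3, 4, 5, 6, 7, 8, 9, 10, 11}
A = {1, 3, 6, 10}, B = {2, 4, 5, 6}
A ∩ B = {6}
(A ∩ B)' = U \ (A ∩ B) = {1, 2, 3, 4, 5, 7, 8, 9, 10, 11}
Verification via A' ∪ B': A' = {2, 4, 5, 7, 8, 9, 11}, B' = {1, 3, 7, 8, 9, 10, 11}
A' ∪ B' = {1, 2, 3, 4, 5, 7, 8, 9, 10, 11} ✓

{1, 2, 3, 4, 5, 7, 8, 9, 10, 11}


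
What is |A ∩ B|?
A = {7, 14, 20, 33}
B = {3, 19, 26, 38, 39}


Set A = {7, 14, 20, 33}
Set B = {3, 19, 26, 38, 39}
A ∩ B = {}
|A ∩ B| = 0

0


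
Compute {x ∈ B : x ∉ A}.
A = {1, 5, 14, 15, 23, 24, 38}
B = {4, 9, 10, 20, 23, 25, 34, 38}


Set A = {1, 5, 14, 15, 23, 24, 38}
Set B = {4, 9, 10, 20, 23, 25, 34, 38}
Check each element of B against A:
4 ∉ A (include), 9 ∉ A (include), 10 ∉ A (include), 20 ∉ A (include), 23 ∈ A, 25 ∉ A (include), 34 ∉ A (include), 38 ∈ A
Elements of B not in A: {4, 9, 10, 20, 25, 34}

{4, 9, 10, 20, 25, 34}


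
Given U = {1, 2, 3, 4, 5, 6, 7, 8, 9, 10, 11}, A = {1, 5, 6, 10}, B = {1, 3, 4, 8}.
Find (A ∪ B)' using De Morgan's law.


U = {1, 2, 3, 4, 5, 6, 7, 8, 9, 10, 11}
A = {1, 5, 6, 10}, B = {1, 3, 4, 8}
A ∪ B = {1, 3, 4, 5, 6, 8, 10}
(A ∪ B)' = U \ (A ∪ B) = {2, 7, 9, 11}
Verification via A' ∩ B': A' = {2, 3, 4, 7, 8, 9, 11}, B' = {2, 5, 6, 7, 9, 10, 11}
A' ∩ B' = {2, 7, 9, 11} ✓

{2, 7, 9, 11}


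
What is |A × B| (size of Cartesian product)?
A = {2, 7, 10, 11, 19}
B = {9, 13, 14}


Set A = {2, 7, 10, 11, 19} has 5 elements.
Set B = {9, 13, 14} has 3 elements.
|A × B| = |A| × |B| = 5 × 3 = 15

15


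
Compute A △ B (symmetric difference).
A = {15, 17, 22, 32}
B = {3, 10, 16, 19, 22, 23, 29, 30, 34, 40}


Set A = {15, 17, 22, 32}
Set B = {3, 10, 16, 19, 22, 23, 29, 30, 34, 40}
A △ B = (A \ B) ∪ (B \ A)
Elements in A but not B: {15, 17, 32}
Elements in B but not A: {3, 10, 16, 19, 23, 29, 30, 34, 40}
A △ B = {3, 10, 15, 16, 17, 19, 23, 29, 30, 32, 34, 40}

{3, 10, 15, 16, 17, 19, 23, 29, 30, 32, 34, 40}


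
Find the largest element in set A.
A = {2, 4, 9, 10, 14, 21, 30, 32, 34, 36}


Set A = {2, 4, 9, 10, 14, 21, 30, 32, 34, 36}
Elements in ascending order: 2, 4, 9, 10, 14, 21, 30, 32, 34, 36
The largest element is 36.

36


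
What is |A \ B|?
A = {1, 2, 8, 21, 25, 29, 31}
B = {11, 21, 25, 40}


Set A = {1, 2, 8, 21, 25, 29, 31}
Set B = {11, 21, 25, 40}
A \ B = {1, 2, 8, 29, 31}
|A \ B| = 5

5


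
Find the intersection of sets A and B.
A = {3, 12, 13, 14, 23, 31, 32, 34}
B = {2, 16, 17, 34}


Set A = {3, 12, 13, 14, 23, 31, 32, 34}
Set B = {2, 16, 17, 34}
A ∩ B includes only elements in both sets.
Check each element of A against B:
3 ✗, 12 ✗, 13 ✗, 14 ✗, 23 ✗, 31 ✗, 32 ✗, 34 ✓
A ∩ B = {34}

{34}


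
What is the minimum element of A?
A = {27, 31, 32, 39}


Set A = {27, 31, 32, 39}
Elements in ascending order: 27, 31, 32, 39
The smallest element is 27.

27


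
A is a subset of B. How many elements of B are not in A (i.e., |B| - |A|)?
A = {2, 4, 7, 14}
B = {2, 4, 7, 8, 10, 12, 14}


Set A = {2, 4, 7, 14}, |A| = 4
Set B = {2, 4, 7, 8, 10, 12, 14}, |B| = 7
Since A ⊆ B: B \ A = {8, 10, 12}
|B| - |A| = 7 - 4 = 3

3


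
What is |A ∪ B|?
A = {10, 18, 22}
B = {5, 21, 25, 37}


Set A = {10, 18, 22}, |A| = 3
Set B = {5, 21, 25, 37}, |B| = 4
A ∩ B = {}, |A ∩ B| = 0
|A ∪ B| = |A| + |B| - |A ∩ B| = 3 + 4 - 0 = 7

7


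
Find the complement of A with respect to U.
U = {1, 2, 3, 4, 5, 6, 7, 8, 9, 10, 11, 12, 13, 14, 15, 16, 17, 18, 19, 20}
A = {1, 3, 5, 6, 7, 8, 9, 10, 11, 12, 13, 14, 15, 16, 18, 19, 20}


Universal set U = {1, 2, 3, 4, 5, 6, 7, 8, 9, 10, 11, 12, 13, 14, 15, 16, 17, 18, 19, 20}
Set A = {1, 3, 5, 6, 7, 8, 9, 10, 11, 12, 13, 14, 15, 16, 18, 19, 20}
A' = U \ A = elements in U but not in A
Checking each element of U:
1 (in A, exclude), 2 (not in A, include), 3 (in A, exclude), 4 (not in A, include), 5 (in A, exclude), 6 (in A, exclude), 7 (in A, exclude), 8 (in A, exclude), 9 (in A, exclude), 10 (in A, exclude), 11 (in A, exclude), 12 (in A, exclude), 13 (in A, exclude), 14 (in A, exclude), 15 (in A, exclude), 16 (in A, exclude), 17 (not in A, include), 18 (in A, exclude), 19 (in A, exclude), 20 (in A, exclude)
A' = {2, 4, 17}

{2, 4, 17}


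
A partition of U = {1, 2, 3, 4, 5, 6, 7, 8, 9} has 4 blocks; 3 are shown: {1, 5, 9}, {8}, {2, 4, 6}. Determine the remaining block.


U = {1, 2, 3, 4, 5, 6, 7, 8, 9}
Shown blocks: {1, 5, 9}, {8}, {2, 4, 6}
A partition's blocks are pairwise disjoint and cover U, so the missing block = U \ (union of shown blocks).
Union of shown blocks: {1, 2, 4, 5, 6, 8, 9}
Missing block = U \ (union) = {3, 7}

{3, 7}


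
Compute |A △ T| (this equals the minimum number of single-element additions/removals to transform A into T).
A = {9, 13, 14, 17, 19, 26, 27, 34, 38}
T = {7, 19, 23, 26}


Set A = {9, 13, 14, 17, 19, 26, 27, 34, 38}
Set T = {7, 19, 23, 26}
Elements to remove from A (in A, not in T): {9, 13, 14, 17, 27, 34, 38} → 7 removals
Elements to add to A (in T, not in A): {7, 23} → 2 additions
Total edits = 7 + 2 = 9

9


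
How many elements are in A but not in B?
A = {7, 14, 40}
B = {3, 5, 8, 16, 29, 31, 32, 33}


Set A = {7, 14, 40}
Set B = {3, 5, 8, 16, 29, 31, 32, 33}
A \ B = {7, 14, 40}
|A \ B| = 3

3


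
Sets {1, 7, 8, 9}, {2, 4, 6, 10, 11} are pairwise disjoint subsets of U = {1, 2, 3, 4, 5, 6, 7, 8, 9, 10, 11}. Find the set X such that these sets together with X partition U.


U = {1, 2, 3, 4, 5, 6, 7, 8, 9, 10, 11}
Shown blocks: {1, 7, 8, 9}, {2, 4, 6, 10, 11}
A partition's blocks are pairwise disjoint and cover U, so the missing block = U \ (union of shown blocks).
Union of shown blocks: {1, 2, 4, 6, 7, 8, 9, 10, 11}
Missing block = U \ (union) = {3, 5}

{3, 5}


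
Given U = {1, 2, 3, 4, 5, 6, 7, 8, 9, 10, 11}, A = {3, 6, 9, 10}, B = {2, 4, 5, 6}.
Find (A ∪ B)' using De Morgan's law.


U = {1, 2, 3, 4, 5, 6, 7, 8, 9, 10, 11}
A = {3, 6, 9, 10}, B = {2, 4, 5, 6}
A ∪ B = {2, 3, 4, 5, 6, 9, 10}
(A ∪ B)' = U \ (A ∪ B) = {1, 7, 8, 11}
Verification via A' ∩ B': A' = {1, 2, 4, 5, 7, 8, 11}, B' = {1, 3, 7, 8, 9, 10, 11}
A' ∩ B' = {1, 7, 8, 11} ✓

{1, 7, 8, 11}


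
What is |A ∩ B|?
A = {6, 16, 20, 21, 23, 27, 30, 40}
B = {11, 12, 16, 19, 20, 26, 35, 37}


Set A = {6, 16, 20, 21, 23, 27, 30, 40}
Set B = {11, 12, 16, 19, 20, 26, 35, 37}
A ∩ B = {16, 20}
|A ∩ B| = 2

2


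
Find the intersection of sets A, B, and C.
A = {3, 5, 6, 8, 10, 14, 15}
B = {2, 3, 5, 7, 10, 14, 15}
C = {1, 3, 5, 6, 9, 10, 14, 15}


Set A = {3, 5, 6, 8, 10, 14, 15}
Set B = {2, 3, 5, 7, 10, 14, 15}
Set C = {1, 3, 5, 6, 9, 10, 14, 15}
First, A ∩ B = {3, 5, 10, 14, 15}
Then, (A ∩ B) ∩ C = {3, 5, 10, 14, 15}

{3, 5, 10, 14, 15}


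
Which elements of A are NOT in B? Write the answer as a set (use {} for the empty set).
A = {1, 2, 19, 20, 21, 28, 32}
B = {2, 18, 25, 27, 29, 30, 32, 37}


Set A = {1, 2, 19, 20, 21, 28, 32}
Set B = {2, 18, 25, 27, 29, 30, 32, 37}
Check each element of A against B:
1 ∉ B (include), 2 ∈ B, 19 ∉ B (include), 20 ∉ B (include), 21 ∉ B (include), 28 ∉ B (include), 32 ∈ B
Elements of A not in B: {1, 19, 20, 21, 28}

{1, 19, 20, 21, 28}


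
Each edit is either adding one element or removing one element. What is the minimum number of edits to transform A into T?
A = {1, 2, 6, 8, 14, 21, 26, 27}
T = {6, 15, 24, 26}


Set A = {1, 2, 6, 8, 14, 21, 26, 27}
Set T = {6, 15, 24, 26}
Elements to remove from A (in A, not in T): {1, 2, 8, 14, 21, 27} → 6 removals
Elements to add to A (in T, not in A): {15, 24} → 2 additions
Total edits = 6 + 2 = 8

8


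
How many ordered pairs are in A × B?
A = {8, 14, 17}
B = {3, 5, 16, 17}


Set A = {8, 14, 17} has 3 elements.
Set B = {3, 5, 16, 17} has 4 elements.
|A × B| = |A| × |B| = 3 × 4 = 12

12


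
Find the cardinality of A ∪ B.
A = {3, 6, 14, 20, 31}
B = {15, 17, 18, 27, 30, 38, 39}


Set A = {3, 6, 14, 20, 31}, |A| = 5
Set B = {15, 17, 18, 27, 30, 38, 39}, |B| = 7
A ∩ B = {}, |A ∩ B| = 0
|A ∪ B| = |A| + |B| - |A ∩ B| = 5 + 7 - 0 = 12

12


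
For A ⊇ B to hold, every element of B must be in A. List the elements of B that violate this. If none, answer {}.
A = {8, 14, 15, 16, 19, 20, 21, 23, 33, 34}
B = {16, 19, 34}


Set A = {8, 14, 15, 16, 19, 20, 21, 23, 33, 34}
Set B = {16, 19, 34}
Check each element of B against A:
16 ∈ A, 19 ∈ A, 34 ∈ A
Elements of B not in A: {}

{}


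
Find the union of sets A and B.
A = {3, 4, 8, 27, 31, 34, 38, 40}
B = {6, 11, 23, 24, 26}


Set A = {3, 4, 8, 27, 31, 34, 38, 40}
Set B = {6, 11, 23, 24, 26}
A ∪ B includes all elements in either set.
Elements from A: {3, 4, 8, 27, 31, 34, 38, 40}
Elements from B not already included: {6, 11, 23, 24, 26}
A ∪ B = {3, 4, 6, 8, 11, 23, 24, 26, 27, 31, 34, 38, 40}

{3, 4, 6, 8, 11, 23, 24, 26, 27, 31, 34, 38, 40}


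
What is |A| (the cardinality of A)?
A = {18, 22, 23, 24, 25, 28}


Set A = {18, 22, 23, 24, 25, 28}
Listing elements: 18, 22, 23, 24, 25, 28
Counting: 6 elements
|A| = 6

6


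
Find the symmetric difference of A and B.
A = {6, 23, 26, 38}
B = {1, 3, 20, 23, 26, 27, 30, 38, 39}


Set A = {6, 23, 26, 38}
Set B = {1, 3, 20, 23, 26, 27, 30, 38, 39}
A △ B = (A \ B) ∪ (B \ A)
Elements in A but not B: {6}
Elements in B but not A: {1, 3, 20, 27, 30, 39}
A △ B = {1, 3, 6, 20, 27, 30, 39}

{1, 3, 6, 20, 27, 30, 39}


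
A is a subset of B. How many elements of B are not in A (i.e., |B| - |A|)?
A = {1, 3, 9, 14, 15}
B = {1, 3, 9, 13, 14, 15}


Set A = {1, 3, 9, 14, 15}, |A| = 5
Set B = {1, 3, 9, 13, 14, 15}, |B| = 6
Since A ⊆ B: B \ A = {13}
|B| - |A| = 6 - 5 = 1

1


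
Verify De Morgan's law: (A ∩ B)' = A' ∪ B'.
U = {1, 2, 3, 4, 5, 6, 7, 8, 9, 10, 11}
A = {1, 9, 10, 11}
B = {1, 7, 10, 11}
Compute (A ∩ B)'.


U = {1, 2, 3, 4, 5, 6, 7, 8, 9, 10, 11}
A = {1, 9, 10, 11}, B = {1, 7, 10, 11}
A ∩ B = {1, 10, 11}
(A ∩ B)' = U \ (A ∩ B) = {2, 3, 4, 5, 6, 7, 8, 9}
Verification via A' ∪ B': A' = {2, 3, 4, 5, 6, 7, 8}, B' = {2, 3, 4, 5, 6, 8, 9}
A' ∪ B' = {2, 3, 4, 5, 6, 7, 8, 9} ✓

{2, 3, 4, 5, 6, 7, 8, 9}


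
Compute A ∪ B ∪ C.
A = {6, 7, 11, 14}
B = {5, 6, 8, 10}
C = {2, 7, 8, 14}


Set A = {6, 7, 11, 14}
Set B = {5, 6, 8, 10}
Set C = {2, 7, 8, 14}
First, A ∪ B = {5, 6, 7, 8, 10, 11, 14}
Then, (A ∪ B) ∪ C = {2, 5, 6, 7, 8, 10, 11, 14}

{2, 5, 6, 7, 8, 10, 11, 14}


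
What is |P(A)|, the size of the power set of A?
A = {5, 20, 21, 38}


Set A = {5, 20, 21, 38}
|A| = 4
The power set P(A) contains all subsets of A.
|P(A)| = 2^|A| = 2^4 = 16

16


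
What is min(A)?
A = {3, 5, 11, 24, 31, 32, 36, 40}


Set A = {3, 5, 11, 24, 31, 32, 36, 40}
Elements in ascending order: 3, 5, 11, 24, 31, 32, 36, 40
The smallest element is 3.

3


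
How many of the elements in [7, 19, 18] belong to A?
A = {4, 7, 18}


Set A = {4, 7, 18}
Candidates: [7, 19, 18]
Check each candidate:
7 ∈ A, 19 ∉ A, 18 ∈ A
Count of candidates in A: 2

2


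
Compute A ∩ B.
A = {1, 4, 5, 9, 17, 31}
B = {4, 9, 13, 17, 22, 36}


Set A = {1, 4, 5, 9, 17, 31}
Set B = {4, 9, 13, 17, 22, 36}
A ∩ B includes only elements in both sets.
Check each element of A against B:
1 ✗, 4 ✓, 5 ✗, 9 ✓, 17 ✓, 31 ✗
A ∩ B = {4, 9, 17}

{4, 9, 17}


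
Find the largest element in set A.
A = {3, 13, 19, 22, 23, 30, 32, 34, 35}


Set A = {3, 13, 19, 22, 23, 30, 32, 34, 35}
Elements in ascending order: 3, 13, 19, 22, 23, 30, 32, 34, 35
The largest element is 35.

35


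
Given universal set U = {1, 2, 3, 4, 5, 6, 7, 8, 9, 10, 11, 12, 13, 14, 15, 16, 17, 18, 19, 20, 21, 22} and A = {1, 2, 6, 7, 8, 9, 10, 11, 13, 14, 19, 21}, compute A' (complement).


Universal set U = {1, 2, 3, 4, 5, 6, 7, 8, 9, 10, 11, 12, 13, 14, 15, 16, 17, 18, 19, 20, 21, 22}
Set A = {1, 2, 6, 7, 8, 9, 10, 11, 13, 14, 19, 21}
A' = U \ A = elements in U but not in A
Checking each element of U:
1 (in A, exclude), 2 (in A, exclude), 3 (not in A, include), 4 (not in A, include), 5 (not in A, include), 6 (in A, exclude), 7 (in A, exclude), 8 (in A, exclude), 9 (in A, exclude), 10 (in A, exclude), 11 (in A, exclude), 12 (not in A, include), 13 (in A, exclude), 14 (in A, exclude), 15 (not in A, include), 16 (not in A, include), 17 (not in A, include), 18 (not in A, include), 19 (in A, exclude), 20 (not in A, include), 21 (in A, exclude), 22 (not in A, include)
A' = {3, 4, 5, 12, 15, 16, 17, 18, 20, 22}

{3, 4, 5, 12, 15, 16, 17, 18, 20, 22}


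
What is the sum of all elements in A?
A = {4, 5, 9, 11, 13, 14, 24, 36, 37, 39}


Set A = {4, 5, 9, 11, 13, 14, 24, 36, 37, 39}
Sum = 4 + 5 + 9 + 11 + 13 + 14 + 24 + 36 + 37 + 39 = 192

192


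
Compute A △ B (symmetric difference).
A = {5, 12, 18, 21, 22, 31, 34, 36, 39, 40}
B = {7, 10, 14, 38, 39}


Set A = {5, 12, 18, 21, 22, 31, 34, 36, 39, 40}
Set B = {7, 10, 14, 38, 39}
A △ B = (A \ B) ∪ (B \ A)
Elements in A but not B: {5, 12, 18, 21, 22, 31, 34, 36, 40}
Elements in B but not A: {7, 10, 14, 38}
A △ B = {5, 7, 10, 12, 14, 18, 21, 22, 31, 34, 36, 38, 40}

{5, 7, 10, 12, 14, 18, 21, 22, 31, 34, 36, 38, 40}


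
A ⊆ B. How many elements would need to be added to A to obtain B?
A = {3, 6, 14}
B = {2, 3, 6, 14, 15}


Set A = {3, 6, 14}, |A| = 3
Set B = {2, 3, 6, 14, 15}, |B| = 5
Since A ⊆ B: B \ A = {2, 15}
|B| - |A| = 5 - 3 = 2

2


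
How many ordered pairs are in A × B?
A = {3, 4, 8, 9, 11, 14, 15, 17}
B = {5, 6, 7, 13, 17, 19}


Set A = {3, 4, 8, 9, 11, 14, 15, 17} has 8 elements.
Set B = {5, 6, 7, 13, 17, 19} has 6 elements.
|A × B| = |A| × |B| = 8 × 6 = 48

48


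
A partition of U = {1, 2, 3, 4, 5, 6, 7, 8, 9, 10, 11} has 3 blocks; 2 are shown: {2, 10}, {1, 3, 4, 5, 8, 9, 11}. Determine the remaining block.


U = {1, 2, 3, 4, 5, 6, 7, 8, 9, 10, 11}
Shown blocks: {2, 10}, {1, 3, 4, 5, 8, 9, 11}
A partition's blocks are pairwise disjoint and cover U, so the missing block = U \ (union of shown blocks).
Union of shown blocks: {1, 2, 3, 4, 5, 8, 9, 10, 11}
Missing block = U \ (union) = {6, 7}

{6, 7}


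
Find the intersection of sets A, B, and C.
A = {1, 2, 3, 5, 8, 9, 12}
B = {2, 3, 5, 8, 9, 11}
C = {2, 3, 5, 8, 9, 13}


Set A = {1, 2, 3, 5, 8, 9, 12}
Set B = {2, 3, 5, 8, 9, 11}
Set C = {2, 3, 5, 8, 9, 13}
First, A ∩ B = {2, 3, 5, 8, 9}
Then, (A ∩ B) ∩ C = {2, 3, 5, 8, 9}

{2, 3, 5, 8, 9}


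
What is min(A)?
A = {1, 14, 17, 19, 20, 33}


Set A = {1, 14, 17, 19, 20, 33}
Elements in ascending order: 1, 14, 17, 19, 20, 33
The smallest element is 1.

1


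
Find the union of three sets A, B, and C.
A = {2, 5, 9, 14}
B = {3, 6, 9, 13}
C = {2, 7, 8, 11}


Set A = {2, 5, 9, 14}
Set B = {3, 6, 9, 13}
Set C = {2, 7, 8, 11}
First, A ∪ B = {2, 3, 5, 6, 9, 13, 14}
Then, (A ∪ B) ∪ C = {2, 3, 5, 6, 7, 8, 9, 11, 13, 14}

{2, 3, 5, 6, 7, 8, 9, 11, 13, 14}


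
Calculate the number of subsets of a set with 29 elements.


The set has 29 elements.
The power set contains all possible subsets.
|P(A)| = 2^|A| = 2^29 = 536870912

536870912


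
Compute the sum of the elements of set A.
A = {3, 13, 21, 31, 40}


Set A = {3, 13, 21, 31, 40}
Sum = 3 + 13 + 21 + 31 + 40 = 108

108


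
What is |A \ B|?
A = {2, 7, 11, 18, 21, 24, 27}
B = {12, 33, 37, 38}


Set A = {2, 7, 11, 18, 21, 24, 27}
Set B = {12, 33, 37, 38}
A \ B = {2, 7, 11, 18, 21, 24, 27}
|A \ B| = 7

7


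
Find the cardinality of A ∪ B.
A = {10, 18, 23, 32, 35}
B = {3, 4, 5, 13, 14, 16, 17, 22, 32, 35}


Set A = {10, 18, 23, 32, 35}, |A| = 5
Set B = {3, 4, 5, 13, 14, 16, 17, 22, 32, 35}, |B| = 10
A ∩ B = {32, 35}, |A ∩ B| = 2
|A ∪ B| = |A| + |B| - |A ∩ B| = 5 + 10 - 2 = 13

13


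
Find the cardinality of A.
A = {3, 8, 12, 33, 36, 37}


Set A = {3, 8, 12, 33, 36, 37}
Listing elements: 3, 8, 12, 33, 36, 37
Counting: 6 elements
|A| = 6

6


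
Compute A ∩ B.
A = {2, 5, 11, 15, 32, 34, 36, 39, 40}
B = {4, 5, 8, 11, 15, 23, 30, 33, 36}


Set A = {2, 5, 11, 15, 32, 34, 36, 39, 40}
Set B = {4, 5, 8, 11, 15, 23, 30, 33, 36}
A ∩ B includes only elements in both sets.
Check each element of A against B:
2 ✗, 5 ✓, 11 ✓, 15 ✓, 32 ✗, 34 ✗, 36 ✓, 39 ✗, 40 ✗
A ∩ B = {5, 11, 15, 36}

{5, 11, 15, 36}


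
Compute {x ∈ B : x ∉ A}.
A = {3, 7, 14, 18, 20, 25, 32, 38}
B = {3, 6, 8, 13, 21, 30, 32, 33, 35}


Set A = {3, 7, 14, 18, 20, 25, 32, 38}
Set B = {3, 6, 8, 13, 21, 30, 32, 33, 35}
Check each element of B against A:
3 ∈ A, 6 ∉ A (include), 8 ∉ A (include), 13 ∉ A (include), 21 ∉ A (include), 30 ∉ A (include), 32 ∈ A, 33 ∉ A (include), 35 ∉ A (include)
Elements of B not in A: {6, 8, 13, 21, 30, 33, 35}

{6, 8, 13, 21, 30, 33, 35}


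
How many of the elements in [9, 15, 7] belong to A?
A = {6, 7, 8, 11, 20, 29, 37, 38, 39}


Set A = {6, 7, 8, 11, 20, 29, 37, 38, 39}
Candidates: [9, 15, 7]
Check each candidate:
9 ∉ A, 15 ∉ A, 7 ∈ A
Count of candidates in A: 1

1


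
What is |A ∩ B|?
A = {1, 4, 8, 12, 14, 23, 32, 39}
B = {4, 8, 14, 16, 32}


Set A = {1, 4, 8, 12, 14, 23, 32, 39}
Set B = {4, 8, 14, 16, 32}
A ∩ B = {4, 8, 14, 32}
|A ∩ B| = 4

4


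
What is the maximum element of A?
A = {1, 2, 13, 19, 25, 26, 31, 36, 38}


Set A = {1, 2, 13, 19, 25, 26, 31, 36, 38}
Elements in ascending order: 1, 2, 13, 19, 25, 26, 31, 36, 38
The largest element is 38.

38


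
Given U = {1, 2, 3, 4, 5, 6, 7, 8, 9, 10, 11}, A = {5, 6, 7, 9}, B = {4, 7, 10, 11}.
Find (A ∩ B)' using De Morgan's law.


U = {1, 2, 3, 4, 5, 6, 7, 8, 9, 10, 11}
A = {5, 6, 7, 9}, B = {4, 7, 10, 11}
A ∩ B = {7}
(A ∩ B)' = U \ (A ∩ B) = {1, 2, 3, 4, 5, 6, 8, 9, 10, 11}
Verification via A' ∪ B': A' = {1, 2, 3, 4, 8, 10, 11}, B' = {1, 2, 3, 5, 6, 8, 9}
A' ∪ B' = {1, 2, 3, 4, 5, 6, 8, 9, 10, 11} ✓

{1, 2, 3, 4, 5, 6, 8, 9, 10, 11}


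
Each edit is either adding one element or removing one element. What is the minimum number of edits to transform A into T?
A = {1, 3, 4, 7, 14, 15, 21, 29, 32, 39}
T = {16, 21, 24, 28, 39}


Set A = {1, 3, 4, 7, 14, 15, 21, 29, 32, 39}
Set T = {16, 21, 24, 28, 39}
Elements to remove from A (in A, not in T): {1, 3, 4, 7, 14, 15, 29, 32} → 8 removals
Elements to add to A (in T, not in A): {16, 24, 28} → 3 additions
Total edits = 8 + 3 = 11

11


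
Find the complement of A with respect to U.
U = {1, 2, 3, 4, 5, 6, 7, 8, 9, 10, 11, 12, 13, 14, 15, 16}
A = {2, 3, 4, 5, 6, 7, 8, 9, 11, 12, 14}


Universal set U = {1, 2, 3, 4, 5, 6, 7, 8, 9, 10, 11, 12, 13, 14, 15, 16}
Set A = {2, 3, 4, 5, 6, 7, 8, 9, 11, 12, 14}
A' = U \ A = elements in U but not in A
Checking each element of U:
1 (not in A, include), 2 (in A, exclude), 3 (in A, exclude), 4 (in A, exclude), 5 (in A, exclude), 6 (in A, exclude), 7 (in A, exclude), 8 (in A, exclude), 9 (in A, exclude), 10 (not in A, include), 11 (in A, exclude), 12 (in A, exclude), 13 (not in A, include), 14 (in A, exclude), 15 (not in A, include), 16 (not in A, include)
A' = {1, 10, 13, 15, 16}

{1, 10, 13, 15, 16}


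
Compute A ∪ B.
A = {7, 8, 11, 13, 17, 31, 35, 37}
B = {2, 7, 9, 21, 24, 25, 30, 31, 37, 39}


Set A = {7, 8, 11, 13, 17, 31, 35, 37}
Set B = {2, 7, 9, 21, 24, 25, 30, 31, 37, 39}
A ∪ B includes all elements in either set.
Elements from A: {7, 8, 11, 13, 17, 31, 35, 37}
Elements from B not already included: {2, 9, 21, 24, 25, 30, 39}
A ∪ B = {2, 7, 8, 9, 11, 13, 17, 21, 24, 25, 30, 31, 35, 37, 39}

{2, 7, 8, 9, 11, 13, 17, 21, 24, 25, 30, 31, 35, 37, 39}


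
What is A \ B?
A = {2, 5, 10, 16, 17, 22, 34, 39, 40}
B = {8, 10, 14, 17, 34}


Set A = {2, 5, 10, 16, 17, 22, 34, 39, 40}
Set B = {8, 10, 14, 17, 34}
A \ B includes elements in A that are not in B.
Check each element of A:
2 (not in B, keep), 5 (not in B, keep), 10 (in B, remove), 16 (not in B, keep), 17 (in B, remove), 22 (not in B, keep), 34 (in B, remove), 39 (not in B, keep), 40 (not in B, keep)
A \ B = {2, 5, 16, 22, 39, 40}

{2, 5, 16, 22, 39, 40}


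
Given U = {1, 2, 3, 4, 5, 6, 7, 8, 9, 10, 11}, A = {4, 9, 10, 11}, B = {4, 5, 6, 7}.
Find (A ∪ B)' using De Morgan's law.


U = {1, 2, 3, 4, 5, 6, 7, 8, 9, 10, 11}
A = {4, 9, 10, 11}, B = {4, 5, 6, 7}
A ∪ B = {4, 5, 6, 7, 9, 10, 11}
(A ∪ B)' = U \ (A ∪ B) = {1, 2, 3, 8}
Verification via A' ∩ B': A' = {1, 2, 3, 5, 6, 7, 8}, B' = {1, 2, 3, 8, 9, 10, 11}
A' ∩ B' = {1, 2, 3, 8} ✓

{1, 2, 3, 8}


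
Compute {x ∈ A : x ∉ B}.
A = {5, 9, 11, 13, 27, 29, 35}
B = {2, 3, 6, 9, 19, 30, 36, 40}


Set A = {5, 9, 11, 13, 27, 29, 35}
Set B = {2, 3, 6, 9, 19, 30, 36, 40}
Check each element of A against B:
5 ∉ B (include), 9 ∈ B, 11 ∉ B (include), 13 ∉ B (include), 27 ∉ B (include), 29 ∉ B (include), 35 ∉ B (include)
Elements of A not in B: {5, 11, 13, 27, 29, 35}

{5, 11, 13, 27, 29, 35}


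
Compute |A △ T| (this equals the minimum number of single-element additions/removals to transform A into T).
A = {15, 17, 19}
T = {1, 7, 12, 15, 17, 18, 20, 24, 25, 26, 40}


Set A = {15, 17, 19}
Set T = {1, 7, 12, 15, 17, 18, 20, 24, 25, 26, 40}
Elements to remove from A (in A, not in T): {19} → 1 removals
Elements to add to A (in T, not in A): {1, 7, 12, 18, 20, 24, 25, 26, 40} → 9 additions
Total edits = 1 + 9 = 10

10


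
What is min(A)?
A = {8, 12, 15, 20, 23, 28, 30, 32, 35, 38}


Set A = {8, 12, 15, 20, 23, 28, 30, 32, 35, 38}
Elements in ascending order: 8, 12, 15, 20, 23, 28, 30, 32, 35, 38
The smallest element is 8.

8


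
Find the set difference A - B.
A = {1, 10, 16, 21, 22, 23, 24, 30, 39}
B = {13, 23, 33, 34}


Set A = {1, 10, 16, 21, 22, 23, 24, 30, 39}
Set B = {13, 23, 33, 34}
A \ B includes elements in A that are not in B.
Check each element of A:
1 (not in B, keep), 10 (not in B, keep), 16 (not in B, keep), 21 (not in B, keep), 22 (not in B, keep), 23 (in B, remove), 24 (not in B, keep), 30 (not in B, keep), 39 (not in B, keep)
A \ B = {1, 10, 16, 21, 22, 24, 30, 39}

{1, 10, 16, 21, 22, 24, 30, 39}


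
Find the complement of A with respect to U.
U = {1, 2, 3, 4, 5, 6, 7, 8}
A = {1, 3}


Universal set U = {1, 2, 3, 4, 5, 6, 7, 8}
Set A = {1, 3}
A' = U \ A = elements in U but not in A
Checking each element of U:
1 (in A, exclude), 2 (not in A, include), 3 (in A, exclude), 4 (not in A, include), 5 (not in A, include), 6 (not in A, include), 7 (not in A, include), 8 (not in A, include)
A' = {2, 4, 5, 6, 7, 8}

{2, 4, 5, 6, 7, 8}


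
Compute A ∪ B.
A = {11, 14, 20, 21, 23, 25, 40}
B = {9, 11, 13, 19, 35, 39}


Set A = {11, 14, 20, 21, 23, 25, 40}
Set B = {9, 11, 13, 19, 35, 39}
A ∪ B includes all elements in either set.
Elements from A: {11, 14, 20, 21, 23, 25, 40}
Elements from B not already included: {9, 13, 19, 35, 39}
A ∪ B = {9, 11, 13, 14, 19, 20, 21, 23, 25, 35, 39, 40}

{9, 11, 13, 14, 19, 20, 21, 23, 25, 35, 39, 40}


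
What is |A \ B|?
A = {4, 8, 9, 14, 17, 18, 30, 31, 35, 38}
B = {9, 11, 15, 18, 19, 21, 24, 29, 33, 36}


Set A = {4, 8, 9, 14, 17, 18, 30, 31, 35, 38}
Set B = {9, 11, 15, 18, 19, 21, 24, 29, 33, 36}
A \ B = {4, 8, 14, 17, 30, 31, 35, 38}
|A \ B| = 8

8


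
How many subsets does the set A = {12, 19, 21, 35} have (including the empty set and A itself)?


Set A = {12, 19, 21, 35}
|A| = 4
The power set P(A) contains all subsets of A.
|P(A)| = 2^|A| = 2^4 = 16

16


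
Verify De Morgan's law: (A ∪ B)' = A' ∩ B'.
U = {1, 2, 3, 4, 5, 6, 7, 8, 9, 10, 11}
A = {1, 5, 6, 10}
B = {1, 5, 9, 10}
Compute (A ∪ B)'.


U = {1, 2, 3, 4, 5, 6, 7, 8, 9, 10, 11}
A = {1, 5, 6, 10}, B = {1, 5, 9, 10}
A ∪ B = {1, 5, 6, 9, 10}
(A ∪ B)' = U \ (A ∪ B) = {2, 3, 4, 7, 8, 11}
Verification via A' ∩ B': A' = {2, 3, 4, 7, 8, 9, 11}, B' = {2, 3, 4, 6, 7, 8, 11}
A' ∩ B' = {2, 3, 4, 7, 8, 11} ✓

{2, 3, 4, 7, 8, 11}


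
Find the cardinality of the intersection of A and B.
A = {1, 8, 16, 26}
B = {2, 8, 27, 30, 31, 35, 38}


Set A = {1, 8, 16, 26}
Set B = {2, 8, 27, 30, 31, 35, 38}
A ∩ B = {8}
|A ∩ B| = 1

1


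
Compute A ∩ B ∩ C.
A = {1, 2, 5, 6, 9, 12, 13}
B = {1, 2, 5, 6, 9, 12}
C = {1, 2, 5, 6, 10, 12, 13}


Set A = {1, 2, 5, 6, 9, 12, 13}
Set B = {1, 2, 5, 6, 9, 12}
Set C = {1, 2, 5, 6, 10, 12, 13}
First, A ∩ B = {1, 2, 5, 6, 9, 12}
Then, (A ∩ B) ∩ C = {1, 2, 5, 6, 12}

{1, 2, 5, 6, 12}


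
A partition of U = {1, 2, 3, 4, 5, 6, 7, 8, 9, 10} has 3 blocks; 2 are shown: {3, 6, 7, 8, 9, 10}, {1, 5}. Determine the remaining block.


U = {1, 2, 3, 4, 5, 6, 7, 8, 9, 10}
Shown blocks: {3, 6, 7, 8, 9, 10}, {1, 5}
A partition's blocks are pairwise disjoint and cover U, so the missing block = U \ (union of shown blocks).
Union of shown blocks: {1, 3, 5, 6, 7, 8, 9, 10}
Missing block = U \ (union) = {2, 4}

{2, 4}


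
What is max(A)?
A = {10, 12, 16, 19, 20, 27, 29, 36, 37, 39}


Set A = {10, 12, 16, 19, 20, 27, 29, 36, 37, 39}
Elements in ascending order: 10, 12, 16, 19, 20, 27, 29, 36, 37, 39
The largest element is 39.

39


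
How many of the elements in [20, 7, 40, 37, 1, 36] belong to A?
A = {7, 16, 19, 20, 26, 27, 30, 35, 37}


Set A = {7, 16, 19, 20, 26, 27, 30, 35, 37}
Candidates: [20, 7, 40, 37, 1, 36]
Check each candidate:
20 ∈ A, 7 ∈ A, 40 ∉ A, 37 ∈ A, 1 ∉ A, 36 ∉ A
Count of candidates in A: 3

3


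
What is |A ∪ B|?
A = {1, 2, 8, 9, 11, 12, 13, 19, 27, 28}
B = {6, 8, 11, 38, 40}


Set A = {1, 2, 8, 9, 11, 12, 13, 19, 27, 28}, |A| = 10
Set B = {6, 8, 11, 38, 40}, |B| = 5
A ∩ B = {8, 11}, |A ∩ B| = 2
|A ∪ B| = |A| + |B| - |A ∩ B| = 10 + 5 - 2 = 13

13


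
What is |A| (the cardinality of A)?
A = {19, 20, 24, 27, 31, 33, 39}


Set A = {19, 20, 24, 27, 31, 33, 39}
Listing elements: 19, 20, 24, 27, 31, 33, 39
Counting: 7 elements
|A| = 7

7


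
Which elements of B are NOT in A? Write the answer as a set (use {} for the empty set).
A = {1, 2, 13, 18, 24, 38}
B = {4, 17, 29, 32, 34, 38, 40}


Set A = {1, 2, 13, 18, 24, 38}
Set B = {4, 17, 29, 32, 34, 38, 40}
Check each element of B against A:
4 ∉ A (include), 17 ∉ A (include), 29 ∉ A (include), 32 ∉ A (include), 34 ∉ A (include), 38 ∈ A, 40 ∉ A (include)
Elements of B not in A: {4, 17, 29, 32, 34, 40}

{4, 17, 29, 32, 34, 40}


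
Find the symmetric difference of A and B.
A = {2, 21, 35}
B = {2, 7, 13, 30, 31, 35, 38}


Set A = {2, 21, 35}
Set B = {2, 7, 13, 30, 31, 35, 38}
A △ B = (A \ B) ∪ (B \ A)
Elements in A but not B: {21}
Elements in B but not A: {7, 13, 30, 31, 38}
A △ B = {7, 13, 21, 30, 31, 38}

{7, 13, 21, 30, 31, 38}


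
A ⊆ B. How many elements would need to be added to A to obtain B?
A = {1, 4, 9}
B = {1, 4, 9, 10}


Set A = {1, 4, 9}, |A| = 3
Set B = {1, 4, 9, 10}, |B| = 4
Since A ⊆ B: B \ A = {10}
|B| - |A| = 4 - 3 = 1

1


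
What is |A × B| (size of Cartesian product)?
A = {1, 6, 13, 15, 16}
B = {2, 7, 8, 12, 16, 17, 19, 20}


Set A = {1, 6, 13, 15, 16} has 5 elements.
Set B = {2, 7, 8, 12, 16, 17, 19, 20} has 8 elements.
|A × B| = |A| × |B| = 5 × 8 = 40

40


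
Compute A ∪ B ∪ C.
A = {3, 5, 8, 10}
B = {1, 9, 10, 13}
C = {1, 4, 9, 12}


Set A = {3, 5, 8, 10}
Set B = {1, 9, 10, 13}
Set C = {1, 4, 9, 12}
First, A ∪ B = {1, 3, 5, 8, 9, 10, 13}
Then, (A ∪ B) ∪ C = {1, 3, 4, 5, 8, 9, 10, 12, 13}

{1, 3, 4, 5, 8, 9, 10, 12, 13}


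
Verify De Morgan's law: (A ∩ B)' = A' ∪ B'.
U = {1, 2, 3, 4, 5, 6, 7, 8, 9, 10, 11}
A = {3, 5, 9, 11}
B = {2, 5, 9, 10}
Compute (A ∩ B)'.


U = {1, 2, 3, 4, 5, 6, 7, 8, 9, 10, 11}
A = {3, 5, 9, 11}, B = {2, 5, 9, 10}
A ∩ B = {5, 9}
(A ∩ B)' = U \ (A ∩ B) = {1, 2, 3, 4, 6, 7, 8, 10, 11}
Verification via A' ∪ B': A' = {1, 2, 4, 6, 7, 8, 10}, B' = {1, 3, 4, 6, 7, 8, 11}
A' ∪ B' = {1, 2, 3, 4, 6, 7, 8, 10, 11} ✓

{1, 2, 3, 4, 6, 7, 8, 10, 11}


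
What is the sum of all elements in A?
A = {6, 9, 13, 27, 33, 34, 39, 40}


Set A = {6, 9, 13, 27, 33, 34, 39, 40}
Sum = 6 + 9 + 13 + 27 + 33 + 34 + 39 + 40 = 201

201


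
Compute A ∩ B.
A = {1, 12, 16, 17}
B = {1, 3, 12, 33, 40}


Set A = {1, 12, 16, 17}
Set B = {1, 3, 12, 33, 40}
A ∩ B includes only elements in both sets.
Check each element of A against B:
1 ✓, 12 ✓, 16 ✗, 17 ✗
A ∩ B = {1, 12}

{1, 12}
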